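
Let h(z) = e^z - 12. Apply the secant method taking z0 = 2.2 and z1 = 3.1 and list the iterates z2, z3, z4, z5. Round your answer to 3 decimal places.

2.403, 2.462, 2.486, 2.485

h(2.2) = -2.97499, h(3.1) = 10.19795
z2 = 3.10000 − 10.19795·(3.10000 − 2.20000) / (10.19795 − (-2.97499)) = 3.10000 − (9.17816)/(13.17294) = 2.40326
h(2.40326) = -0.94087
z3 = 2.40326 − (-0.94087)·(2.40326 − 3.10000) / (-0.94087 − 10.19795) = 2.40326 − (0.65554)/(-11.13882) = 2.46211
h(2.46211) = -0.27048
z4 = 2.46211 − (-0.27048)·(2.46211 − 2.40326) / (-0.27048 − (-0.94087)) = 2.46211 − (-0.01592)/(0.67039) = 2.48585
h(2.48585) = 0.01137
z5 = 2.48585 − 0.01137·(2.48585 − 2.46211) / (0.01137 − (-0.27048)) = 2.48585 − (0.00027)/(0.28185) = 2.48490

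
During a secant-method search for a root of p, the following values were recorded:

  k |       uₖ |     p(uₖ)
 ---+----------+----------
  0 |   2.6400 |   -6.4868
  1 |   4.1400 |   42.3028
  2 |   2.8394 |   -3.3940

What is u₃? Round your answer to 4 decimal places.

u₃ = 2.8394 − (-3.3940)·(2.8394 − 4.1400) / (-3.3940 − 42.3028)
   = 2.8394 − (4.414236)/(-45.696800) = 2.935998

2.9360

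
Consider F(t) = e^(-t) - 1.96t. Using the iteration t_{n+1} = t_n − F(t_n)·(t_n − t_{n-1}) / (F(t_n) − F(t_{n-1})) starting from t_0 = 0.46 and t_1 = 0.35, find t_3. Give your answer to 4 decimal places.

F(0.46) = -0.270316, F(0.35) = 0.018688
t_2 = 0.350000 − 0.018688·(0.350000 − 0.460000) / (0.018688 − (-0.270316)) = 0.350000 − (-0.002056)/(0.289004) = 0.357113
F(0.357113) = -0.000248
t_3 = 0.357113 − (-0.000248)·(0.357113 − 0.350000) / (-0.000248 − 0.018688) = 0.357113 − (-0.000002)/(-0.018936) = 0.357020

0.3570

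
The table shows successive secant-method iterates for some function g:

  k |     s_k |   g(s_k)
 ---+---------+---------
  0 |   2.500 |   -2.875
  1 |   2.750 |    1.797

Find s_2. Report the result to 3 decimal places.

s_2 = 2.750 − 1.797·(2.750 − 2.500) / (1.797 − (-2.875))
   = 2.750 − (0.44925)/(4.67200) = 2.65384

2.654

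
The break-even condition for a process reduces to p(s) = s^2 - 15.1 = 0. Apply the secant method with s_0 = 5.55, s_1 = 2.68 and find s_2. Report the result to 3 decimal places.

3.642

p(5.55) = 15.70250, p(2.68) = -7.91760
s_2 = 2.68000 − (-7.91760)·(2.68000 − 5.55000) / (-7.91760 − 15.70250) = 2.68000 − (22.72351)/(-23.62010) = 3.64204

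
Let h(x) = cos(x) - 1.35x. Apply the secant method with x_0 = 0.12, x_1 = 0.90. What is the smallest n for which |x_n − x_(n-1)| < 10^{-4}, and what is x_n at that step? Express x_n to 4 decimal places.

h(0.12) = 0.830809, h(0.90) = -0.593390
x_2 = 0.900000 − (-0.593390)·(0.780000)/(-1.424199) = 0.575014;  |Δ| = 0.324986
h(0.575014) = 0.062915
x_3 = 0.575014 − 0.062915·(-0.324986)/(0.656305) = 0.606168;  |Δ| = 0.031154
h(0.606168) = 0.003510
x_4 = 0.606168 − 0.003510·(0.031154)/(-0.059405) = 0.608009;  |Δ| = 0.001841
h(0.608009) = -0.000025
x_5 = 0.608009 − (-0.000025)·(0.001841)/(-0.003535) = 0.607996;  |Δ| = 0.000013
|x_5 − x_4| = 0.000013 < 10^{-4}

n = 5, x_n = 0.6080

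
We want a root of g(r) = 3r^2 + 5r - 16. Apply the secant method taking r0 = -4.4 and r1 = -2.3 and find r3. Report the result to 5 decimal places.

g(-4.4) = 20.0800000, g(-2.3) = -11.6300000
r2 = -2.3000000 − (-11.6300000)·(-2.3000000 − (-4.4000000)) / (-11.6300000 − 20.0800000) = -2.3000000 − (-24.4230000)/(-31.7100000) = -3.0701987
g(-3.0701987) = -3.0726337
r3 = -3.0701987 − (-3.0726337)·(-3.0701987 − (-2.3000000)) / (-3.0726337 − (-11.6300000)) = -3.0701987 − (2.3665384)/(8.5573663) = -3.3467485

-3.34675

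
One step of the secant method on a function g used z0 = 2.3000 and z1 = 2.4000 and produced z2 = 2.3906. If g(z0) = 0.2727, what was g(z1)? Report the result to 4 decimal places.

-0.0283

The secant line through (2.3000, 0.2727) and (2.4000, g(z1)) crosses zero at z2 = 2.3906.
So (2.3000, 0.2727), (2.4000, g(z1)), (2.3906, 0) are collinear:
g(z1) = 0.2727 · (2.4000 − 2.3906) / (2.3000 − 2.3906) = 0.2727 · (0.009400)/(-0.090600) = -0.028293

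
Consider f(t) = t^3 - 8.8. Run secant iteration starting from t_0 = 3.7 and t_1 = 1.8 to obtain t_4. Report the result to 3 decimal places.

f(3.7) = 41.85300, f(1.8) = -2.96800
t_2 = 1.80000 − (-2.96800)·(1.80000 − 3.70000) / (-2.96800 − 41.85300) = 1.80000 − (5.63920)/(-44.82100) = 1.92582
f(1.92582) = -1.65760
t_3 = 1.92582 − (-1.65760)·(1.92582 − 1.80000) / (-1.65760 − (-2.96800)) = 1.92582 − (-0.20855)/(1.31040) = 2.08497
f(2.08497) = 0.26354
t_4 = 2.08497 − 0.26354·(2.08497 − 1.92582) / (0.26354 − (-1.65760)) = 2.08497 − (0.04194)/(1.92113) = 2.06314

2.063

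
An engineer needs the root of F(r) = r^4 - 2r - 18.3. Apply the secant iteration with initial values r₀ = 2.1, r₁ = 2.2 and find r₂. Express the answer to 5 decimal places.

F(2.1) = -3.0519000, F(2.2) = 0.7256000
r₂ = 2.2000000 − 0.7256000·(2.2000000 − 2.1000000) / (0.7256000 − (-3.0519000)) = 2.2000000 − (0.0725600)/(3.7775000) = 2.1807915

2.18079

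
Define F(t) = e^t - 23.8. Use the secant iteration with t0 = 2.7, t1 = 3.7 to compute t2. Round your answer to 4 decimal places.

3.0489

F(2.7) = -8.920268, F(3.7) = 16.647304
t2 = 3.700000 − 16.647304·(3.700000 − 2.700000) / (16.647304 − (-8.920268)) = 3.700000 − (16.647304)/(25.567573) = 3.048890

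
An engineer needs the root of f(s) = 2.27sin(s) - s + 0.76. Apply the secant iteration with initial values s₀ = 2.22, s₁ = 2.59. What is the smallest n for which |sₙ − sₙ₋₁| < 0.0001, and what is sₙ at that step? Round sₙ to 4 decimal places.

n = 5, sₙ = 2.3596

f(2.22) = 0.348204, f(2.59) = -0.640419
s₂ = 2.590000 − (-0.640419)·(0.370000)/(-0.988623) = 2.350318;  |Δ| = 0.239682
f(2.350318) = 0.024219
s₃ = 2.350318 − 0.024219·(-0.239682)/(0.664639) = 2.359052;  |Δ| = 0.008734
f(2.359052) = 0.001487
s₄ = 2.359052 − 0.001487·(0.008734)/(-0.022732) = 2.359623;  |Δ| = 0.000571
f(2.359623) = -0.000004
s₅ = 2.359623 − (-0.000004)·(0.000571)/(-0.001492) = 2.359622;  |Δ| = 0.000002
|s₅ − s₄| = 0.000002 < 0.0001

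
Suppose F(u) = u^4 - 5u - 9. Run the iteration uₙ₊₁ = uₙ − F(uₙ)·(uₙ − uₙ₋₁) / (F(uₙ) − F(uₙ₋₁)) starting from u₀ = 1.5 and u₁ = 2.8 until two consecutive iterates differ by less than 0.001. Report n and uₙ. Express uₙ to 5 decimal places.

F(1.5) = -11.4375000, F(2.8) = 38.4656000
u₂ = 2.8000000 − 38.4656000·(1.3000000)/(49.9031000) = 1.7979524;  |Δ| = 1.0020476
F(1.7979524) = -7.5398464
u₃ = 1.7979524 − (-7.5398464)·(-1.0020476)/(-46.0054464) = 1.9621783;  |Δ| = 0.1642259
F(1.9621783) = -3.9872849
u₄ = 1.9621783 − (-3.9872849)·(0.1642259)/(3.5525615) = 2.1465003;  |Δ| = 0.1843220
F(2.1465003) = 1.4962203
u₅ = 2.1465003 − 1.4962203·(0.1843220)/(5.4835052) = 2.0962065;  |Δ| = 0.0502938
F(2.0962065) = -0.1730775
u₆ = 2.0962065 − (-0.1730775)·(-0.0502938)/(-1.6692978) = 2.1014211;  |Δ| = 0.0052146
F(2.1014211) = -0.0063076
u₇ = 2.1014211 − (-0.0063076)·(0.0052146)/(0.1667699) = 2.1016184;  |Δ| = 0.0001972
|u₇ − u₆| = 0.0001972 < 0.001

n = 7, uₙ = 2.10162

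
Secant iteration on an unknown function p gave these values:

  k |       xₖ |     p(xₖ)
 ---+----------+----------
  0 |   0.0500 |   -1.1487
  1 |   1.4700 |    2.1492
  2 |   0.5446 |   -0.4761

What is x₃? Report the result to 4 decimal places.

x₃ = 0.5446 − (-0.4761)·(0.5446 − 1.4700) / (-0.4761 − 2.1492)
   = 0.5446 − (0.440583)/(-2.625300) = 0.712422

0.7124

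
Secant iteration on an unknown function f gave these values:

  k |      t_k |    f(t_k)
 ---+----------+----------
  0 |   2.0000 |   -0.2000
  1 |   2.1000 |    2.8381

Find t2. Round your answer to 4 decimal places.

2.0066

t2 = 2.1000 − 2.8381·(2.1000 − 2.0000) / (2.8381 − (-0.2000))
   = 2.1000 − (0.283810)/(3.038100) = 2.006583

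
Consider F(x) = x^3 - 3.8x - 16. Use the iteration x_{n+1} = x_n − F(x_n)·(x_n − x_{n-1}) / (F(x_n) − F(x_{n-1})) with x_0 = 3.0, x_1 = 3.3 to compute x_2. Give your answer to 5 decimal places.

3.01539

F(3.0) = -0.4000000, F(3.3) = 7.3970000
x_2 = 3.3000000 − 7.3970000·(3.3000000 − 3.0000000) / (7.3970000 − (-0.4000000)) = 3.3000000 − (2.2191000)/(7.7970000) = 3.0153905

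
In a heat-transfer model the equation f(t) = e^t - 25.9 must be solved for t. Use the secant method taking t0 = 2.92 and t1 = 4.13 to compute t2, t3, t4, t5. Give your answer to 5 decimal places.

3.12405, 3.20469, 3.25757, 3.25416

f(2.92) = -7.3587125, f(4.13) = 36.2779229
t2 = 4.1300000 − 36.2779229·(4.1300000 − 2.9200000) / (36.2779229 − (-7.3587125)) = 4.1300000 − (43.8962868)/(43.6366355) = 3.1240497
f(3.1240497) = -3.1617235
t3 = 3.1240497 − (-3.1617235)·(3.1240497 − 4.1300000) / (-3.1617235 − 36.2779229) = 3.1240497 − (3.1805367)/(-39.4396464) = 3.2046928
f(3.2046928) = -1.2520723
t4 = 3.2046928 − (-1.2520723)·(3.2046928 − 3.1240497) / (-1.2520723 − (-3.1617235)) = 3.2046928 − (-0.1009710)/(1.9096512) = 3.2575669
f(3.2575669) = 0.0862330
t5 = 3.2575669 − 0.0862330·(3.2575669 − 3.2046928) / (0.0862330 − (-1.2520723)) = 3.2575669 − (0.0045595)/(1.3383053) = 3.2541600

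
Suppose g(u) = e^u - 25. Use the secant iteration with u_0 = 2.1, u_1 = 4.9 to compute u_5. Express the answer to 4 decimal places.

g(2.1) = -16.833830, g(4.9) = 109.289780
u_2 = 4.900000 − 109.289780·(4.900000 − 2.100000) / (109.289780 − (-16.833830)) = 4.900000 − (306.011383)/(126.123610) = 2.473718
g(2.473718) = -13.133510
u_3 = 2.473718 − (-13.133510)·(2.473718 − 4.900000) / (-13.133510 − 109.289780) = 2.473718 − (31.865592)/(-122.423289) = 2.734009
g(2.734009) = -9.605524
u_4 = 2.734009 − (-9.605524)·(2.734009 − 2.473718) / (-9.605524 − (-13.133510)) = 2.734009 − (-2.500224)/(3.527986) = 3.442692
g(3.442692) = 6.271026
u_5 = 3.442692 − 6.271026·(3.442692 − 2.734009) / (6.271026 − (-9.605524)) = 3.442692 − (4.444171)/(15.876549) = 3.162772

3.1628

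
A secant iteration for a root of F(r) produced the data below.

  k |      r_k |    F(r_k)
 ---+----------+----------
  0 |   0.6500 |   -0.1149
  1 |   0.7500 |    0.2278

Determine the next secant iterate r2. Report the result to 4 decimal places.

r2 = 0.7500 − 0.2278·(0.7500 − 0.6500) / (0.2278 − (-0.1149))
   = 0.7500 − (0.022780)/(0.342700) = 0.683528

0.6835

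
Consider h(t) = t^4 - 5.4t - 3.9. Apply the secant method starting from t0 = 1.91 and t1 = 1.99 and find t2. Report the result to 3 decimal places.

1.947

h(1.91) = -0.90537, h(1.99) = 1.03639
t2 = 1.99000 − 1.03639·(1.99000 − 1.91000) / (1.03639 − (-0.90537)) = 1.99000 − (0.08291)/(1.94176) = 1.94730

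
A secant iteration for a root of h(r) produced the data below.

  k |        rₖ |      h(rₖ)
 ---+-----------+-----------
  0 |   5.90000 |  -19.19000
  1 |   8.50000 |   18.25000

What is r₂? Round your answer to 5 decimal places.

7.23264

r₂ = 8.50000 − 18.25000·(8.50000 − 5.90000) / (18.25000 − (-19.19000))
   = 8.50000 − (47.4500000)/(37.4400000) = 7.2326389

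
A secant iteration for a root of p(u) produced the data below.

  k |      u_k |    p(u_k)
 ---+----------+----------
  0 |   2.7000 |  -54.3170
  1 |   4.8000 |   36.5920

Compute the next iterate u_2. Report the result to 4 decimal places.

3.9547

u_2 = 4.8000 − 36.5920·(4.8000 − 2.7000) / (36.5920 − (-54.3170))
   = 4.8000 − (76.843200)/(90.909000) = 3.954724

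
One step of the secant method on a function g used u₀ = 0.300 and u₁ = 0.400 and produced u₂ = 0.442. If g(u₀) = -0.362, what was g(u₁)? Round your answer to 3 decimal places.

The secant line through (0.300, -0.362) and (0.400, g(u₁)) crosses zero at u₂ = 0.442.
So (0.300, -0.362), (0.400, g(u₁)), (0.442, 0) are collinear:
g(u₁) = -0.362 · (0.400 − 0.442) / (0.300 − 0.442) = -0.362 · (-0.04200)/(-0.14200) = -0.10707

-0.107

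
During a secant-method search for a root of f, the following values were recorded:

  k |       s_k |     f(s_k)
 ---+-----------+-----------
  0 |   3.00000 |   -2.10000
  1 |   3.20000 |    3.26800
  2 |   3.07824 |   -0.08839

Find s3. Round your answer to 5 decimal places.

s3 = 3.07824 − (-0.08839)·(3.07824 − 3.20000) / (-0.08839 − 3.26800)
   = 3.07824 − (0.0107624)/(-3.3563900) = 3.0814465

3.08145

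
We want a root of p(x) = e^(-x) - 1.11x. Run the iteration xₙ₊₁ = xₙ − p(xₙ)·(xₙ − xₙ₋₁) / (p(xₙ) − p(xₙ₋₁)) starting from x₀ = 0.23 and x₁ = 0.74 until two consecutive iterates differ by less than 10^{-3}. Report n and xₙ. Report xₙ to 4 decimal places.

n = 4, xₙ = 0.5302

p(0.23) = 0.539234, p(0.74) = -0.344286
x₂ = 0.740000 − (-0.344286)·(0.510000)/(-0.883520) = 0.541265;  |Δ| = 0.198735
p(0.541265) = -0.018793
x₃ = 0.541265 − (-0.018793)·(-0.198735)/(0.325493) = 0.529791;  |Δ| = 0.011475
p(0.529791) = 0.000660
x₄ = 0.529791 − 0.000660·(-0.011475)/(0.019454) = 0.530180;  |Δ| = 0.000389
|x₄ − x₃| = 0.000389 < 10^{-3}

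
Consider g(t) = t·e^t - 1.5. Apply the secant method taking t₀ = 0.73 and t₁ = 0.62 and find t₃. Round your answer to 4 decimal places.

g(0.73) = 0.014809, g(0.62) = -0.347465
t₂ = 0.620000 − (-0.347465)·(0.620000 − 0.730000) / (-0.347465 − 0.014809) = 0.620000 − (0.038221)/(-0.362273) = 0.725503
g(0.725503) = -0.001276
t₃ = 0.725503 − (-0.001276)·(0.725503 − 0.620000) / (-0.001276 − (-0.347465)) = 0.725503 − (-0.000135)/(0.346189) = 0.725892

0.7259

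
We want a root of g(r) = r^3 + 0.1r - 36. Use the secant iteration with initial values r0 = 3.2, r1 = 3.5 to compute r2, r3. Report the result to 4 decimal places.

g(3.2) = -2.912000, g(3.5) = 7.225000
r2 = 3.500000 − 7.225000·(3.500000 − 3.200000) / (7.225000 − (-2.912000)) = 3.500000 − (2.167500)/(10.137000) = 3.286179
g(3.286179) = -0.184015
r3 = 3.286179 − (-0.184015)·(3.286179 − 3.500000) / (-0.184015 − 7.225000) = 3.286179 − (0.039346)/(-7.409015) = 3.291490

3.2862, 3.2915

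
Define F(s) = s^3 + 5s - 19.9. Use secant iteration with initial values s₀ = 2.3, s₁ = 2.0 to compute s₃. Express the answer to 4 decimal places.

F(2.3) = 3.767000, F(2.0) = -1.900000
s₂ = 2.000000 − (-1.900000)·(2.000000 − 2.300000) / (-1.900000 − 3.767000) = 2.000000 − (0.570000)/(-5.667000) = 2.100582
F(2.100582) = -0.128382
s₃ = 2.100582 − (-0.128382)·(2.100582 − 2.000000) / (-0.128382 − (-1.900000)) = 2.100582 − (-0.012913)/(1.771618) = 2.107871

2.1079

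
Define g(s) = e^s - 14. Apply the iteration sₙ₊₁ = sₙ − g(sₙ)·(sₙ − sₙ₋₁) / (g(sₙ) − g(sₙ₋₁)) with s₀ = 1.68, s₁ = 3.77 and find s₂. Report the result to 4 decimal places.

g(1.68) = -8.634444, g(3.77) = 29.380065
s₂ = 3.770000 − 29.380065·(3.770000 − 1.680000) / (29.380065 − (-8.634444)) = 3.770000 − (61.404336)/(38.014509) = 2.154713

2.1547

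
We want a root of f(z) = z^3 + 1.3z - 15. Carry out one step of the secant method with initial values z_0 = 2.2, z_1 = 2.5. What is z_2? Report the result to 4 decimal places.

2.2834

f(2.2) = -1.492000, f(2.5) = 3.875000
z_2 = 2.500000 − 3.875000·(2.500000 − 2.200000) / (3.875000 − (-1.492000)) = 2.500000 − (1.162500)/(5.367000) = 2.283399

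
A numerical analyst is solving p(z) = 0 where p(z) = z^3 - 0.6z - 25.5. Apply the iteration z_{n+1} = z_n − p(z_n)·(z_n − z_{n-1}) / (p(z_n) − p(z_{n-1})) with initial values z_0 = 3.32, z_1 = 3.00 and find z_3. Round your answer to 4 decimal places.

p(3.32) = 9.102368, p(3.00) = -0.300000
z_2 = 3.000000 − (-0.300000)·(3.000000 − 3.320000) / (-0.300000 − 9.102368) = 3.000000 − (0.096000)/(-9.402368) = 3.010210
p(3.010210) = -0.029512
z_3 = 3.010210 − (-0.029512)·(3.010210 − 3.000000) / (-0.029512 − (-0.300000)) = 3.010210 − (-0.000301)/(0.270488) = 3.011324

3.0113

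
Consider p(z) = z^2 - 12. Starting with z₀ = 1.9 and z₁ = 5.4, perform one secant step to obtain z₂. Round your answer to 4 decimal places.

p(1.9) = -8.390000, p(5.4) = 17.160000
z₂ = 5.400000 − 17.160000·(5.400000 − 1.900000) / (17.160000 − (-8.390000)) = 5.400000 − (60.060000)/(25.550000) = 3.049315

3.0493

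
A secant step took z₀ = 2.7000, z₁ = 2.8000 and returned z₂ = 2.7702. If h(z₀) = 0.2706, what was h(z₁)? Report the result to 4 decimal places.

The secant line through (2.7000, 0.2706) and (2.8000, h(z₁)) crosses zero at z₂ = 2.7702.
So (2.7000, 0.2706), (2.8000, h(z₁)), (2.7702, 0) are collinear:
h(z₁) = 0.2706 · (2.8000 − 2.7702) / (2.7000 − 2.7702) = 0.2706 · (0.029800)/(-0.070200) = -0.114870

-0.1149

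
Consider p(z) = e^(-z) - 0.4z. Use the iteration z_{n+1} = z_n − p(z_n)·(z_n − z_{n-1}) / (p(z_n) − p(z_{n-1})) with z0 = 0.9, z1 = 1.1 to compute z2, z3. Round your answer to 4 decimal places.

p(0.9) = 0.046570, p(1.1) = -0.107129
z2 = 1.100000 − (-0.107129)·(1.100000 − 0.900000) / (-0.107129 − 0.046570) = 1.100000 − (-0.021426)/(-0.153699) = 0.960599
p(0.960599) = -0.001576
z3 = 0.960599 − (-0.001576)·(0.960599 − 1.100000) / (-0.001576 − (-0.107129)) = 0.960599 − (0.000220)/(0.105553) = 0.958518

0.9606, 0.9585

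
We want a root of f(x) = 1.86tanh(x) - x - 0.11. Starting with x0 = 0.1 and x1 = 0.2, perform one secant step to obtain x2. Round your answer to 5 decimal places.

f(0.1) = -0.0246175, f(0.2) = 0.0571181
x2 = 0.2000000 − 0.0571181·(0.2000000 − 0.1000000) / (0.0571181 − (-0.0246175)) = 0.2000000 − (0.0057118)/(0.0817356) = 0.1301185

0.13012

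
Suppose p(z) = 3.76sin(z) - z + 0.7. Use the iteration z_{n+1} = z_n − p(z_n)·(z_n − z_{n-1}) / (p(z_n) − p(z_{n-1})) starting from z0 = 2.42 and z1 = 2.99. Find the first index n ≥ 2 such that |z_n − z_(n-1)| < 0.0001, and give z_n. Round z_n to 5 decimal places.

n = 5, z_n = 2.60905

p(2.42) = 0.7637853, p(2.99) = -1.7221922
z2 = 2.9900000 − (-1.7221922)·(0.5700000)/(-2.4859775) = 2.5951253;  |Δ| = 0.3948747
p(2.5951253) = 0.0588424
z3 = 2.5951253 − 0.0588424·(-0.3948747)/(1.7810347) = 2.6081713;  |Δ| = 0.0130460
p(2.6081713) = 0.0037222
z4 = 2.6081713 − 0.0037222·(0.0130460)/(-0.0551203) = 2.6090523;  |Δ| = 0.0008810
p(2.6090523) = -0.0000118
z5 = 2.6090523 − (-0.0000118)·(0.0008810)/(-0.0037340) = 2.6090495;  |Δ| = 0.0000028
|z5 − z4| = 0.0000028 < 0.0001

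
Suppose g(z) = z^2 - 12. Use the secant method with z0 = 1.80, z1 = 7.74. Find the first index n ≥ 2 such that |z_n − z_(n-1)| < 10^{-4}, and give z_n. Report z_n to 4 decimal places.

g(1.80) = -8.760000, g(7.74) = 47.907600
z2 = 7.740000 − 47.907600·(5.940000)/(56.667600) = 2.718239;  |Δ| = 5.021761
g(2.718239) = -4.611177
z3 = 2.718239 − (-4.611177)·(-5.021761)/(-52.518777) = 3.159152;  |Δ| = 0.440913
g(3.159152) = -2.019757
z4 = 3.159152 − (-2.019757)·(0.440913)/(2.591420) = 3.502801;  |Δ| = 0.343649
g(3.502801) = 0.269613
z5 = 3.502801 − 0.269613·(0.343649)/(2.289370) = 3.462330;  |Δ| = 0.040471
g(3.462330) = -0.012270
z6 = 3.462330 − (-0.012270)·(-0.040471)/(-0.281883) = 3.464092;  |Δ| = 0.001762
g(3.464092) = -0.000068
z7 = 3.464092 − (-0.000068)·(0.001762)/(0.012202) = 3.464102;  |Δ| = 0.000010
|z7 − z6| = 0.000010 < 10^{-4}

n = 7, z_n = 3.4641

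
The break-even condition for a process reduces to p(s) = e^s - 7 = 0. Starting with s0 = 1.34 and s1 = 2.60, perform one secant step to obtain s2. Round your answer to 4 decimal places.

p(1.34) = -3.180956, p(2.60) = 6.463738
s2 = 2.600000 − 6.463738·(2.600000 − 1.340000) / (6.463738 − (-3.180956)) = 2.600000 − (8.144310)/(9.644695) = 1.755566

1.7556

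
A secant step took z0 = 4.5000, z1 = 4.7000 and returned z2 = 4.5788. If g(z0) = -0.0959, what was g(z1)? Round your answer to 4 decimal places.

0.1475

The secant line through (4.5000, -0.0959) and (4.7000, g(z1)) crosses zero at z2 = 4.5788.
So (4.5000, -0.0959), (4.7000, g(z1)), (4.5788, 0) are collinear:
g(z1) = -0.0959 · (4.7000 − 4.5788) / (4.5000 − 4.5788) = -0.0959 · (0.121200)/(-0.078800) = 0.147501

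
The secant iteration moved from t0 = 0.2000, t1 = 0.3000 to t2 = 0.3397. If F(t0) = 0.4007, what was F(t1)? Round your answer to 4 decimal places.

The secant line through (0.2000, 0.4007) and (0.3000, F(t1)) crosses zero at t2 = 0.3397.
So (0.2000, 0.4007), (0.3000, F(t1)), (0.3397, 0) are collinear:
F(t1) = 0.4007 · (0.3000 − 0.3397) / (0.2000 − 0.3397) = 0.4007 · (-0.039700)/(-0.139700) = 0.113871

0.1139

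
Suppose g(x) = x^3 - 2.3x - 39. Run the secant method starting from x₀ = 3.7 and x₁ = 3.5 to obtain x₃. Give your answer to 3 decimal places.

3.617

g(3.7) = 3.14300, g(3.5) = -4.17500
x₂ = 3.50000 − (-4.17500)·(3.50000 − 3.70000) / (-4.17500 − 3.14300) = 3.50000 − (0.83500)/(-7.31800) = 3.61410
g(3.61410) = -0.10599
x₃ = 3.61410 − (-0.10599)·(3.61410 − 3.50000) / (-0.10599 − (-4.17500)) = 3.61410 − (-0.01209)/(4.06901) = 3.61707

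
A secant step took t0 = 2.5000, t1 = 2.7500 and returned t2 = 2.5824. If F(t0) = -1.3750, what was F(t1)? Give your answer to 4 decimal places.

The secant line through (2.5000, -1.3750) and (2.7500, F(t1)) crosses zero at t2 = 2.5824.
So (2.5000, -1.3750), (2.7500, F(t1)), (2.5824, 0) are collinear:
F(t1) = -1.3750 · (2.7500 − 2.5824) / (2.5000 − 2.5824) = -1.3750 · (0.167600)/(-0.082400) = 2.796723

2.7967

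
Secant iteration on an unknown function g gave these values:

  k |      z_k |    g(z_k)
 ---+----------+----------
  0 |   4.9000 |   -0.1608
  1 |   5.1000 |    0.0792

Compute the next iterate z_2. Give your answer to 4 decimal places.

z_2 = 5.1000 − 0.0792·(5.1000 − 4.9000) / (0.0792 − (-0.1608))
   = 5.1000 − (0.015840)/(0.240000) = 5.034000

5.0340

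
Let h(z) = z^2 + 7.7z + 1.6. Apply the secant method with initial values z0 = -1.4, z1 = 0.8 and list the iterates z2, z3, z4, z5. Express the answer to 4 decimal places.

h(-1.4) = -7.220000, h(0.8) = 8.400000
z2 = 0.800000 − 8.400000·(0.800000 − (-1.400000)) / (8.400000 − (-7.220000)) = 0.800000 − (18.480000)/(15.620000) = -0.383099
h(-0.383099) = -1.203095
z3 = -0.383099 − (-1.203095)·(-0.383099 − 0.800000) / (-1.203095 − 8.400000) = -0.383099 − (1.423380)/(-9.603095) = -0.234878
h(-0.234878) = -0.153391
z4 = -0.234878 − (-0.153391)·(-0.234878 − (-0.383099)) / (-0.153391 − (-1.203095)) = -0.234878 − (-0.022736)/(1.049704) = -0.213219
h(-0.213219) = 0.003679
z5 = -0.213219 − 0.003679·(-0.213219 − (-0.234878)) / (0.003679 − (-0.153391)) = -0.213219 − (0.000080)/(0.157070) = -0.213726

-0.3831, -0.2349, -0.2132, -0.2137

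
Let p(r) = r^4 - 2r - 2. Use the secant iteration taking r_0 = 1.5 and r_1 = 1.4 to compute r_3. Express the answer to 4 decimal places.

1.4946

p(1.5) = 0.062500, p(1.4) = -0.958400
r_2 = 1.400000 − (-0.958400)·(1.400000 − 1.500000) / (-0.958400 − 0.062500) = 1.400000 − (0.095840)/(-1.020900) = 1.493878
p(1.493878) = -0.007399
r_3 = 1.493878 − (-0.007399)·(1.493878 − 1.400000) / (-0.007399 − (-0.958400)) = 1.493878 − (-0.000695)/(0.951001) = 1.494608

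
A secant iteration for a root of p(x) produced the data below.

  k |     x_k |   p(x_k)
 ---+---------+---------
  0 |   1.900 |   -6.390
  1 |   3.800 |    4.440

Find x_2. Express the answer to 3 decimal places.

3.021

x_2 = 3.800 − 4.440·(3.800 − 1.900) / (4.440 − (-6.390))
   = 3.800 − (8.43600)/(10.83000) = 3.02105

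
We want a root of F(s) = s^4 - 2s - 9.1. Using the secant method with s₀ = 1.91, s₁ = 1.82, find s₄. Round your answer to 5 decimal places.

1.89478

F(1.91) = 0.3886336, F(1.82) = -1.7680062
s₂ = 1.8200000 − (-1.7680062)·(1.8200000 − 1.9100000) / (-1.7680062 − 0.3886336) = 1.8200000 − (0.1591206)/(-2.1566398) = 1.8937817
F(1.8937817) = -0.0252329
s₃ = 1.8937817 − (-0.0252329)·(1.8937817 − 1.8200000) / (-0.0252329 − (-1.7680062)) = 1.8937817 − (-0.0018617)/(1.7427734) = 1.8948500
F(1.8948500) = 0.0016770
s₄ = 1.8948500 − 0.0016770·(1.8948500 − 1.8937817) / (0.0016770 − (-0.0252329)) = 1.8948500 − (0.0000018)/(0.0269099) = 1.8947834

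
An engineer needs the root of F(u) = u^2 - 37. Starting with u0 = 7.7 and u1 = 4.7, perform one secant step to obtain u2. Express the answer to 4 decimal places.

5.9024

F(7.7) = 22.290000, F(4.7) = -14.910000
u2 = 4.700000 − (-14.910000)·(4.700000 − 7.700000) / (-14.910000 − 22.290000) = 4.700000 − (44.730000)/(-37.200000) = 5.902419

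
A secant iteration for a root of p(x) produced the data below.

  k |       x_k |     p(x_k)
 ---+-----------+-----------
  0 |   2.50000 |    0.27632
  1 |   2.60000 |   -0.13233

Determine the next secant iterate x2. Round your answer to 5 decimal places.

x2 = 2.60000 − (-0.13233)·(2.60000 − 2.50000) / (-0.13233 − 0.27632)
   = 2.60000 − (-0.0132330)/(-0.4086500) = 2.5676178

2.56762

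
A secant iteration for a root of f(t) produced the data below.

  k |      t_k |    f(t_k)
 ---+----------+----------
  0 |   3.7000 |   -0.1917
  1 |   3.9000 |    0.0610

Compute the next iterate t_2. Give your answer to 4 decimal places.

t_2 = 3.9000 − 0.0610·(3.9000 − 3.7000) / (0.0610 − (-0.1917))
   = 3.9000 − (0.012200)/(0.252700) = 3.851721

3.8517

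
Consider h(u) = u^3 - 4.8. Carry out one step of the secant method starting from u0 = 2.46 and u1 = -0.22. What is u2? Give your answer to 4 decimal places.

h(2.46) = 10.086936, h(-0.22) = -4.810648
u2 = -0.220000 − (-4.810648)·(-0.220000 − 2.460000) / (-4.810648 − 10.086936) = -0.220000 − (12.892537)/(-14.897584) = 0.645411

0.6454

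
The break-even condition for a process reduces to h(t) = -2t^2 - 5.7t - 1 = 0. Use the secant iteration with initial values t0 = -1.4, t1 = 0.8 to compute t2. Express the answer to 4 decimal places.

-0.7200

h(-1.4) = 3.060000, h(0.8) = -6.840000
t2 = 0.800000 − (-6.840000)·(0.800000 − (-1.400000)) / (-6.840000 − 3.060000) = 0.800000 − (-15.048000)/(-9.900000) = -0.720000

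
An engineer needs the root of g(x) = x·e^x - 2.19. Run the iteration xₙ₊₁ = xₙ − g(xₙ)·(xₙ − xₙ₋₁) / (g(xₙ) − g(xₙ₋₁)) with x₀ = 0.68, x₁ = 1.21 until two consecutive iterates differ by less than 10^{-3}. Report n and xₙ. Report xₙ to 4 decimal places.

g(0.68) = -0.847763, g(1.21) = 1.867716
x₂ = 1.210000 − 1.867716·(0.530000)/(2.715480) = 0.845464;  |Δ| = 0.364536
g(0.845464) = -0.220865
x₃ = 0.845464 − (-0.220865)·(-0.364536)/(-2.088581) = 0.884013;  |Δ| = 0.038549
g(0.884013) = -0.050162
x₄ = 0.884013 − (-0.050162)·(0.038549)/(0.170703) = 0.895341;  |Δ| = 0.011328
g(0.895341) = 0.001948
x₅ = 0.895341 − 0.001948·(0.011328)/(0.052110) = 0.894918;  |Δ| = 0.000424
|x₅ − x₄| = 0.000424 < 10^{-3}

n = 5, xₙ = 0.8949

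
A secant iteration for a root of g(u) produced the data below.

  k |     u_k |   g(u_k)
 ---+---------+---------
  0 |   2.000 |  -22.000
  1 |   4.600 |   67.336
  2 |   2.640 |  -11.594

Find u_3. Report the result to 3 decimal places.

u_3 = 2.640 − (-11.594)·(2.640 − 4.600) / (-11.594 − 67.336)
   = 2.640 − (22.72424)/(-78.93000) = 2.92790

2.928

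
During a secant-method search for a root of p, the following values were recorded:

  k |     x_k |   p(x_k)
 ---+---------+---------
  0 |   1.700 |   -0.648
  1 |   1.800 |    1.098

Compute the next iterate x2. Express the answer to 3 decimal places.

x2 = 1.800 − 1.098·(1.800 − 1.700) / (1.098 − (-0.648))
   = 1.800 − (0.10980)/(1.74600) = 1.73711

1.737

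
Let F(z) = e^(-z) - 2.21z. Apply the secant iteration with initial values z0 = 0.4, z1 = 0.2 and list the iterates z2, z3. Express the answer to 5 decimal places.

F(0.4) = -0.2136800, F(0.2) = 0.3767308
z2 = 0.2000000 − 0.3767308·(0.2000000 − 0.4000000) / (0.3767308 − (-0.2136800)) = 0.2000000 − (-0.0753462)/(0.5904107) = 0.3276165
F(0.3276165) = -0.0033931
z3 = 0.3276165 − (-0.0033931)·(0.3276165 − 0.2000000) / (-0.0033931 − 0.3767308) = 0.3276165 − (-0.0004330)/(-0.3801239) = 0.3264773

0.32762, 0.32648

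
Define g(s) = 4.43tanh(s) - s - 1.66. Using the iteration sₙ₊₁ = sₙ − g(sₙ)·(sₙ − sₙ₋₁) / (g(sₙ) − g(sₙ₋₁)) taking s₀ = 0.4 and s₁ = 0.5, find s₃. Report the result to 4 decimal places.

0.5467

g(0.4) = -0.376826, g(0.5) = -0.112821
s₂ = 0.500000 − (-0.112821)·(0.500000 − 0.400000) / (-0.112821 − (-0.376826)) = 0.500000 − (-0.011282)/(0.264005) = 0.542734
g(0.542734) = -0.009641
s₃ = 0.542734 − (-0.009641)·(0.542734 − 0.500000) / (-0.009641 − (-0.112821)) = 0.542734 − (-0.000412)/(0.103180) = 0.546727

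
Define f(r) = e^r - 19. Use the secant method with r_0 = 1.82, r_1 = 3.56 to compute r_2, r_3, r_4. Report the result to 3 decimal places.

f(1.82) = -12.82814, f(3.56) = 16.16320
r_2 = 3.56000 − 16.16320·(3.56000 − 1.82000) / (16.16320 − (-12.82814)) = 3.56000 − (28.12396)/(28.99134) = 2.58992
f(2.58992) = -5.67132
r_3 = 2.58992 − (-5.67132)·(2.58992 − 3.56000) / (-5.67132 − 16.16320) = 2.58992 − (5.50164)/(-21.83451) = 2.84189
f(2.84189) = -1.85188
r_4 = 2.84189 − (-1.85188)·(2.84189 − 2.58992) / (-1.85188 − (-5.67132)) = 2.84189 − (-0.46662)/(3.81943) = 2.96406

2.590, 2.842, 2.964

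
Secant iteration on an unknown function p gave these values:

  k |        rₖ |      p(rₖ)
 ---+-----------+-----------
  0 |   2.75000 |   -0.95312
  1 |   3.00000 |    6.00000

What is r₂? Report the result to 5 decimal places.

2.78427

r₂ = 3.00000 − 6.00000·(3.00000 − 2.75000) / (6.00000 − (-0.95312))
   = 3.00000 − (1.5000000)/(6.9531200) = 2.7842695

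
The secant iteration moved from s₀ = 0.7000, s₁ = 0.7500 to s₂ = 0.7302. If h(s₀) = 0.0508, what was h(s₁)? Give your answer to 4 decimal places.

-0.0333

The secant line through (0.7000, 0.0508) and (0.7500, h(s₁)) crosses zero at s₂ = 0.7302.
So (0.7000, 0.0508), (0.7500, h(s₁)), (0.7302, 0) are collinear:
h(s₁) = 0.0508 · (0.7500 − 0.7302) / (0.7000 − 0.7302) = 0.0508 · (0.019800)/(-0.030200) = -0.033306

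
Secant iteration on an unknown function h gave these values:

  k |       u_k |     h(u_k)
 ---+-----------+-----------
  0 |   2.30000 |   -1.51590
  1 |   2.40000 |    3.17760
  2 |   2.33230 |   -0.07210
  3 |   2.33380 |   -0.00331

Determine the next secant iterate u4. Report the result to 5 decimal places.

u4 = 2.33380 − (-0.00331)·(2.33380 − 2.33230) / (-0.00331 − (-0.07210))
   = 2.33380 − (-0.0000050)/(0.0687900) = 2.3338722

2.33387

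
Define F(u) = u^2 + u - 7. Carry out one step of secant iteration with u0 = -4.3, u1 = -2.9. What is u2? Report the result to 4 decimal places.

F(-4.3) = 7.190000, F(-2.9) = -1.490000
u2 = -2.900000 − (-1.490000)·(-2.900000 − (-4.300000)) / (-1.490000 − 7.190000) = -2.900000 − (-2.086000)/(-8.680000) = -3.140323

-3.1403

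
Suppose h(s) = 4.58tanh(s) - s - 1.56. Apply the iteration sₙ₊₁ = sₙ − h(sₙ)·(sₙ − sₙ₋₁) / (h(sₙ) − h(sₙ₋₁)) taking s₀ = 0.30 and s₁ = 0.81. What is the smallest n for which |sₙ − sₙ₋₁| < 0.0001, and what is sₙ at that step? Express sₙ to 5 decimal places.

n = 6, sₙ = 0.47858

h(0.30) = -0.5257882, h(0.81) = 0.6967234
s₂ = 0.8100000 − 0.6967234·(0.5100000)/(1.2225116) = 0.5193452;  |Δ| = 0.2906548
h(0.5193452) = 0.1062054
s₃ = 0.5193452 − 0.1062054·(-0.2906548)/(-0.5905180) = 0.4670705;  |Δ| = 0.0522746
h(0.4670705) = -0.0309723
s₄ = 0.4670705 − (-0.0309723)·(-0.0522746)/(-0.1371776) = 0.4788732;  |Δ| = 0.0118027
h(0.4788732) = 0.0007874
s₅ = 0.4788732 − 0.0007874·(0.0118027)/(0.0317596) = 0.4785806;  |Δ| = 0.0002926
h(0.4785806) = 0.0000055
s₆ = 0.4785806 − 0.0000055·(-0.0002926)/(-0.0007819) = 0.4785785;  |Δ| = 0.0000021
|s₆ − s₅| = 0.0000021 < 0.0001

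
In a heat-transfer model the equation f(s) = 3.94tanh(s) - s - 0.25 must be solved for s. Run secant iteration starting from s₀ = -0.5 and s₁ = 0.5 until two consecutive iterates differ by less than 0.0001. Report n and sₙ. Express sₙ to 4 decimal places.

n = 5, sₙ = 0.0853

f(-0.5) = -1.570742, f(0.5) = 1.070742
s₂ = 0.500000 − 1.070742·(1.000000)/(2.641483) = 0.094644;  |Δ| = 0.405356
f(0.094644) = 0.027143
s₃ = 0.094644 − 0.027143·(-0.405356)/(-1.043598) = 0.084101;  |Δ| = 0.010543
f(0.084101) = -0.003523
s₄ = 0.084101 − (-0.003523)·(-0.010543)/(-0.030666) = 0.085312;  |Δ| = 0.001211
f(0.085312) = 0.000004
s₅ = 0.085312 − 0.000004·(0.001211)/(0.003527) = 0.085311;  |Δ| = 0.000001
|s₅ − s₄| = 0.000001 < 0.0001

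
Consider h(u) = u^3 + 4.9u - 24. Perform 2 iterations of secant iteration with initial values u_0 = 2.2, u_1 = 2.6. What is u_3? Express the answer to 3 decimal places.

h(2.2) = -2.57200, h(2.6) = 6.31600
u_2 = 2.60000 − 6.31600·(2.60000 − 2.20000) / (6.31600 − (-2.57200)) = 2.60000 − (2.52640)/(8.88800) = 2.31575
h(2.31575) = -0.23412
u_3 = 2.31575 − (-0.23412)·(2.31575 − 2.60000) / (-0.23412 − 6.31600) = 2.31575 − (0.06655)/(-6.55012) = 2.32591

2.326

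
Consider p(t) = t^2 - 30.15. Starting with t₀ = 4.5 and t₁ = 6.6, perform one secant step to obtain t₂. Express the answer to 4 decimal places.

5.3919

p(4.5) = -9.900000, p(6.6) = 13.410000
t₂ = 6.600000 − 13.410000·(6.600000 − 4.500000) / (13.410000 − (-9.900000)) = 6.600000 − (28.161000)/(23.310000) = 5.391892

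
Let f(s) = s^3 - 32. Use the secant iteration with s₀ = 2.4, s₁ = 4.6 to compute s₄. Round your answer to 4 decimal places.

f(2.4) = -18.176000, f(4.6) = 65.336000
s₂ = 4.600000 − 65.336000·(4.600000 − 2.400000) / (65.336000 − (-18.176000)) = 4.600000 − (143.739200)/(83.512000) = 2.878820
f(2.878820) = -8.141483
s₃ = 2.878820 − (-8.141483)·(2.878820 − 4.600000) / (-8.141483 − 65.336000) = 2.878820 − (14.012959)/(-73.477483) = 3.069531
f(3.069531) = -3.078823
s₄ = 3.069531 − (-3.078823)·(3.069531 − 2.878820) / (-3.078823 − (-8.141483)) = 3.069531 − (-0.587165)/(5.062660) = 3.185510

3.1855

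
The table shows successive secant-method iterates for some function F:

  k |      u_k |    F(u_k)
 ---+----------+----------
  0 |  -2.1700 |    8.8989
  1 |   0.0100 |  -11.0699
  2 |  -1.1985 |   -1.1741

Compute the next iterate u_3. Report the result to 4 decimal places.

-1.3419

u_3 = -1.1985 − (-1.1741)·(-1.1985 − 0.0100) / (-1.1741 − (-11.0699))
   = -1.1985 − (1.418900)/(9.895800) = -1.341884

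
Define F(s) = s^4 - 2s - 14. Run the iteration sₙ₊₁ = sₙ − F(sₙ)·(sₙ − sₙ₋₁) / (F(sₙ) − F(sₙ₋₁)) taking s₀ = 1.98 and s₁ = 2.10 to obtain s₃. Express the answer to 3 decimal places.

F(1.98) = -2.59046, F(2.10) = 1.24810
s₂ = 2.10000 − 1.24810·(2.10000 − 1.98000) / (1.24810 − (-2.59046)) = 2.10000 − (0.14977)/(3.83856) = 2.06098
F(2.06098) = -0.07945
s₃ = 2.06098 − (-0.07945)·(2.06098 − 2.10000) / (-0.07945 − 1.24810) = 2.06098 − (0.00310)/(-1.32755) = 2.06332

2.063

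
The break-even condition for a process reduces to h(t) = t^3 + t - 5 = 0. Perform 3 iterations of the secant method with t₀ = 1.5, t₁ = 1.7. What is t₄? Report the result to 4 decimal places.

h(1.5) = -0.125000, h(1.7) = 1.613000
t₂ = 1.700000 − 1.613000·(1.700000 − 1.500000) / (1.613000 − (-0.125000)) = 1.700000 − (0.322600)/(1.738000) = 1.514384
h(1.514384) = -0.012587
t₃ = 1.514384 − (-0.012587)·(1.514384 − 1.700000) / (-0.012587 − 1.613000) = 1.514384 − (0.002336)/(-1.625587) = 1.515822
h(1.515822) = -0.001252
t₄ = 1.515822 − (-0.001252)·(1.515822 − 1.514384) / (-0.001252 − (-0.012587)) = 1.515822 − (-0.000002)/(0.011335) = 1.515980

1.5160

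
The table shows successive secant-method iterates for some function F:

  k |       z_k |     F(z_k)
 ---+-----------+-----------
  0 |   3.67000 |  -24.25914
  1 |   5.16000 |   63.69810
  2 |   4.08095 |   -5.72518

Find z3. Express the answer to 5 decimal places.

z3 = 4.08095 − (-5.72518)·(4.08095 − 5.16000) / (-5.72518 − 63.69810)
   = 4.08095 − (6.1777555)/(-69.4232800) = 4.1699368

4.16994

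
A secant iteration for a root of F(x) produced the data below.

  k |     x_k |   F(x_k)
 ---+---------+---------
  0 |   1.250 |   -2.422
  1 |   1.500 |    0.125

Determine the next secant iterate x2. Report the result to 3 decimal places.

1.488

x2 = 1.500 − 0.125·(1.500 − 1.250) / (0.125 − (-2.422))
   = 1.500 − (0.03125)/(2.54700) = 1.48773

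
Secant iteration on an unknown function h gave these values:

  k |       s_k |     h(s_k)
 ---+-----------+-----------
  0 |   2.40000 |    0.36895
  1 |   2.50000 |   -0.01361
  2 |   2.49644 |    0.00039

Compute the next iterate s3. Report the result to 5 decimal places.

s3 = 2.49644 − 0.00039·(2.49644 − 2.50000) / (0.00039 − (-0.01361))
   = 2.49644 − (-0.0000014)/(0.0140000) = 2.4965392

2.49654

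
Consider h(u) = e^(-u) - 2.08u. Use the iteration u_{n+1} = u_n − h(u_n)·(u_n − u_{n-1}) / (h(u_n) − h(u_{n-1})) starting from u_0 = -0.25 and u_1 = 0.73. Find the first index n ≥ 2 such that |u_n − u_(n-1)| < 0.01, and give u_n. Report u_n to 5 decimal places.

n = 4, u_n = 0.34164

h(-0.25) = 1.8040254, h(0.73) = -1.0364910
u_2 = 0.7300000 − (-1.0364910)·(0.9800000)/(-2.8405164) = 0.3724026;  |Δ| = 0.3575974
h(0.3724026) = -0.0855207
u_3 = 0.3724026 − (-0.0855207)·(-0.3575974)/(0.9509703) = 0.3402439;  |Δ| = 0.0321587
h(0.3402439) = 0.0038894
u_4 = 0.3402439 − 0.0038894·(-0.0321587)/(0.0894101) = 0.3416428;  |Δ| = 0.0013989
|u_4 − u_3| = 0.0013989 < 0.01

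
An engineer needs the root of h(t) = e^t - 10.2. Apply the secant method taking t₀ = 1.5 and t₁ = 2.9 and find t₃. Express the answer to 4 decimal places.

2.2583

h(1.5) = -5.718311, h(2.9) = 7.974145
t₂ = 2.900000 − 7.974145·(2.900000 − 1.500000) / (7.974145 − (-5.718311)) = 2.900000 − (11.163804)/(13.692456) = 2.084675
h(2.084675) = -2.158024
t₃ = 2.084675 − (-2.158024)·(2.084675 − 2.900000) / (-2.158024 − 7.974145) = 2.084675 − (1.759491)/(-10.132169) = 2.258329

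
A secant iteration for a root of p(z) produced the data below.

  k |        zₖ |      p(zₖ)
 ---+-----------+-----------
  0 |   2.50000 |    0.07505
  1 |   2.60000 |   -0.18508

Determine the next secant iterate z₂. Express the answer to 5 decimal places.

z₂ = 2.60000 − (-0.18508)·(2.60000 − 2.50000) / (-0.18508 − 0.07505)
   = 2.60000 − (-0.0185080)/(-0.2601300) = 2.5288510

2.52885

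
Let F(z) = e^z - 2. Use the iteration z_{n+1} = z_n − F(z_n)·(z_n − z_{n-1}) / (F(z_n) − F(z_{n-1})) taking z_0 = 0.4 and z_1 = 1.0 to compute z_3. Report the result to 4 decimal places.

0.6866

F(0.4) = -0.508175, F(1.0) = 0.718282
z_2 = 1.000000 − 0.718282·(1.000000 − 0.400000) / (0.718282 − (-0.508175)) = 1.000000 − (0.430969)/(1.226457) = 0.648606
F(0.648606) = -0.087127
z_3 = 0.648606 − (-0.087127)·(0.648606 − 1.000000) / (-0.087127 − 0.718282) = 0.648606 − (0.030616)/(-0.805408) = 0.686619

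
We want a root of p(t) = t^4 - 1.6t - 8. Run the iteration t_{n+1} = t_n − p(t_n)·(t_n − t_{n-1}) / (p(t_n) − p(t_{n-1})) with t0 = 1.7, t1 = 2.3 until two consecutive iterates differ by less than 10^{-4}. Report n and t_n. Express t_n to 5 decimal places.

n = 6, t_n = 1.81733

p(1.7) = -2.3679000, p(2.3) = 16.3041000
t2 = 2.3000000 − 16.3041000·(0.6000000)/(18.6720000) = 1.7760893;  |Δ| = 0.5239107
p(1.7760893) = -0.8909149
t3 = 1.7760893 − (-0.8909149)·(-0.5239107)/(-17.1950149) = 1.8032344;  |Δ| = 0.0271451
p(1.8032344) = -0.3119194
t4 = 1.8032344 − (-0.3119194)·(0.0271451)/(0.5789955) = 1.8178581;  |Δ| = 0.0146237
p(1.8178581) = 0.0118621
t5 = 1.8178581 − 0.0118621·(0.0146237)/(0.3237815) = 1.8173224;  |Δ| = 0.0005358
p(1.8173224) = -0.0001488
t6 = 1.8173224 − (-0.0001488)·(-0.0005358)/(-0.0120110) = 1.8173290;  |Δ| = 0.0000066
|t6 − t5| = 0.0000066 < 10^{-4}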